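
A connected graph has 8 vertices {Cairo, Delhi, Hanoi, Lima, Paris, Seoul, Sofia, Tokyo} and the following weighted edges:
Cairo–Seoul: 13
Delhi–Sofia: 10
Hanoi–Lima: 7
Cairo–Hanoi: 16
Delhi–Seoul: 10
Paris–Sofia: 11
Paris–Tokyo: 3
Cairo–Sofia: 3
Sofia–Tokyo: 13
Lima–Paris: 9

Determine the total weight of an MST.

Prim's algorithm from Tokyo:
Step 1: cheapest edge leaving the tree is Paris–Tokyo (3); add Paris.
Step 2: cheapest edge leaving the tree is Lima–Paris (9); add Lima.
Step 3: cheapest edge leaving the tree is Hanoi–Lima (7); add Hanoi.
Step 4: cheapest edge leaving the tree is Paris–Sofia (11); add Sofia.
Step 5: cheapest edge leaving the tree is Cairo–Sofia (3); add Cairo.
Step 6: cheapest edge leaving the tree is Delhi–Sofia (10); add Delhi.
Step 7: cheapest edge leaving the tree is Delhi–Seoul (10); add Seoul.
MST edges: Paris–Tokyo, Lima–Paris, Hanoi–Lima, Paris–Sofia, Cairo–Sofia, Delhi–Sofia, Delhi–Seoul; total weight 3+9+7+11+3+10+10 = 53.

53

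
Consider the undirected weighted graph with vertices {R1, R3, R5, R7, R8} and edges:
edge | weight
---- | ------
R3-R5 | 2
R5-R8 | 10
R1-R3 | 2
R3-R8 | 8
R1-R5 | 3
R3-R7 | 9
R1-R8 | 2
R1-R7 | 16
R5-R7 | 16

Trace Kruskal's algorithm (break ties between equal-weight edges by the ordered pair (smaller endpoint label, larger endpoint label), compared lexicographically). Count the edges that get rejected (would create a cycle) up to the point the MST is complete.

2

Sort edges by weight, then run Kruskal:
R1-R3 (2): add — endpoints in different components.
R1-R8 (2): add — endpoints in different components.
R3-R5 (2): add — endpoints in different components.
R1-R5 (3): skip — R5 and R1 already connected.
R3-R8 (8): skip — R8 and R3 already connected.
R3-R7 (9): add — endpoints in different components.
Edges rejected before the tree was complete: 2.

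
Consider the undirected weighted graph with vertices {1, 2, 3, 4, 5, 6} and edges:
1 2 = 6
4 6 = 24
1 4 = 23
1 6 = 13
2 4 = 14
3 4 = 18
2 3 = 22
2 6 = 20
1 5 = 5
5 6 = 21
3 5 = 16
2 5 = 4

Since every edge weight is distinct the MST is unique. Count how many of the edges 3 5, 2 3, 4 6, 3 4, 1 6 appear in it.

Sort edges by weight, then run Kruskal:
2 5 (4): add. Components now {1} {2,5} {3} {4} {6}
1 5 (5): add. Components now {1,2,5} {3} {4} {6}
1 2 (6): skip — 1 and 2 already connected.
1 6 (13): add. Components now {1,2,5,6} {3} {4}
2 4 (14): add. Components now {1,2,4,5,6} {3}
3 5 (16): add. Components now {1,2,3,4,5,6}
MST edge set: {2 5, 1 5, 1 6, 2 4, 3 5}.
Of the listed edges, {3 5, 1 6} are in the MST → 2.

2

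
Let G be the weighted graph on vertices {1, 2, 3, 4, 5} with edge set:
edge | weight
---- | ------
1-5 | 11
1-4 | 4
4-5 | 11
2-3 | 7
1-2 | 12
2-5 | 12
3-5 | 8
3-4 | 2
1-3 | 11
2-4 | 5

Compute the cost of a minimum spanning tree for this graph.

Prim, starting at 1.
Step 1: cheapest edge leaving the tree is 1-4 (4); add 4.
Step 2: cheapest edge leaving the tree is 3-4 (2); add 3.
Step 3: cheapest edge leaving the tree is 2-4 (5); add 2.
Step 4: cheapest edge leaving the tree is 3-5 (8); add 5.
MST edges: 1-4, 3-4, 2-4, 3-5; total weight 4+2+5+8 = 19.

19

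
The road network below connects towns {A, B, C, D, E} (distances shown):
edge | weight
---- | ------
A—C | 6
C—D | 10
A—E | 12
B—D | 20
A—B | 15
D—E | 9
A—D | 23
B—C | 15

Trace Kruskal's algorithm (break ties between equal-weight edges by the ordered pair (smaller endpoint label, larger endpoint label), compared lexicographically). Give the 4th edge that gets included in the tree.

A-B

Sort edges by weight, then run Kruskal:
A—C (6): add. Components now {A,C} {B} {D} {E}
D—E (9): add. Components now {A,C} {B} {D,E}
C—D (10): add. Components now {A,C,D,E} {B}
A—E (12): skip — A and E already connected.
A—B (15): add. Components now {A,B,C,D,E}
The 4th edge added is A—B.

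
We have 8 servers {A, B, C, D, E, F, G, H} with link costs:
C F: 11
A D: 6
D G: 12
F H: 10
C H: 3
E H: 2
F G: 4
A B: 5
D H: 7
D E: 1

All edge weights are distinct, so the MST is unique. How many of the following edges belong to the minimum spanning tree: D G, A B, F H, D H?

2

Sort edges by weight, then run Kruskal:
D E (1): add — endpoints in different components.
E H (2): add — endpoints in different components.
C H (3): add — endpoints in different components.
F G (4): add — endpoints in different components.
A B (5): add — endpoints in different components.
A D (6): add — endpoints in different components.
D H (7): skip — D and H already connected.
F H (10): add — endpoints in different components.
MST edge set: {D E, E H, C H, F G, A B, A D, F H}.
Of the listed edges, {A B, F H} are in the MST → 2.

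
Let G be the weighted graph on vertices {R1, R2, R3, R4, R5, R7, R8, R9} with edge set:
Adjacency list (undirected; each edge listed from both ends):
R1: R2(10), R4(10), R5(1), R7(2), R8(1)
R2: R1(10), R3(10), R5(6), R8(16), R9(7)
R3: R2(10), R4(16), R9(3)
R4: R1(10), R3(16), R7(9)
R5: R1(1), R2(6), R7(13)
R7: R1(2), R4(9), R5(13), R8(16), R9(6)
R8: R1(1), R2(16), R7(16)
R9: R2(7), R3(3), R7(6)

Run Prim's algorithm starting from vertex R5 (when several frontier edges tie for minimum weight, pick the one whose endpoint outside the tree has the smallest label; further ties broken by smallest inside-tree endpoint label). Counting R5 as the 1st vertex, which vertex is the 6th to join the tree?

R9

Grow the tree from R5 using Prim:
Step 1: cheapest edge leaving the tree is R1-R5 (1); add R1.
Step 2: cheapest edge leaving the tree is R1-R8 (1); add R8.
Step 3: cheapest edge leaving the tree is R1-R7 (2); add R7.
Step 4: cheapest edge leaving the tree is R2-R5 (6); add R2.
Step 5: cheapest edge leaving the tree is R7-R9 (6); add R9.
Step 6: cheapest edge leaving the tree is R3-R9 (3); add R3.
Step 7: cheapest edge leaving the tree is R4-R7 (9); add R4.
Vertex order: R5, R1, R8, R7, R2, R9, R3, R4. The 6th vertex is R9.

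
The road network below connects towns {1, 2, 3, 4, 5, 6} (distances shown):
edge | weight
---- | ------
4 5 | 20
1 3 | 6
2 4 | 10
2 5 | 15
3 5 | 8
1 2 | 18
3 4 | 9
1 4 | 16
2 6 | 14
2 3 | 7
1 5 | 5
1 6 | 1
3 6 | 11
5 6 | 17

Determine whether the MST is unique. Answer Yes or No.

Kruskal's algorithm — process edges by increasing weight (ties by edge label):
1 6 (1): add — endpoints in different components.
1 5 (5): add — endpoints in different components.
1 3 (6): add — endpoints in different components.
2 3 (7): add — endpoints in different components.
3 5 (8): skip — 3 and 5 already connected.
3 4 (9): add — endpoints in different components.
Every non-tree edge has weight strictly greater than the heaviest edge on the tree path between its endpoints, so the MST is unique.

Yes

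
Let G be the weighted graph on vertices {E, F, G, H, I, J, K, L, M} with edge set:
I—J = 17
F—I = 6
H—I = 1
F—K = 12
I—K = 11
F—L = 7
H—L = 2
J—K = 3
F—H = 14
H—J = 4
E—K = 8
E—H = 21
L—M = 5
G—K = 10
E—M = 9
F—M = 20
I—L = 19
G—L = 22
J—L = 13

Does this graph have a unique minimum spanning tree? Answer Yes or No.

Kruskal: consider edges lightest-first.
H—I (1): add — endpoints in different components.
H—L (2): add — endpoints in different components.
J—K (3): add — endpoints in different components.
H—J (4): add — endpoints in different components.
L—M (5): add — endpoints in different components.
F—I (6): add — endpoints in different components.
F—L (7): skip — F and L already connected.
E—K (8): add — endpoints in different components.
E—M (9): skip — E and M already connected.
G—K (10): add — endpoints in different components.
Every non-tree edge has weight strictly greater than the heaviest edge on the tree path between its endpoints, so the MST is unique.

Yes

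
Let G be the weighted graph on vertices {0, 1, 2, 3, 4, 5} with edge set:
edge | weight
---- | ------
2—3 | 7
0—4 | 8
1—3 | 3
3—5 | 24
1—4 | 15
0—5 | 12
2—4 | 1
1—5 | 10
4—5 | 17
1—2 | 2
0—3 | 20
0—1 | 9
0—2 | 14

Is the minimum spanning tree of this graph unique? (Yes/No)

Sort edges by weight, then run Kruskal:
2—4 (1): add. Components now {0} {1} {2,4} {3} {5}
1—2 (2): add. Components now {0} {1,2,4} {3} {5}
1—3 (3): add. Components now {0} {1,2,3,4} {5}
2—3 (7): skip — 2 and 3 already connected.
0—4 (8): add. Components now {0,1,2,3,4} {5}
0—1 (9): skip — 0 and 1 already connected.
1—5 (10): add. Components now {0,1,2,3,4,5}
Every non-tree edge has weight strictly greater than the heaviest edge on the tree path between its endpoints, so the MST is unique.

Yes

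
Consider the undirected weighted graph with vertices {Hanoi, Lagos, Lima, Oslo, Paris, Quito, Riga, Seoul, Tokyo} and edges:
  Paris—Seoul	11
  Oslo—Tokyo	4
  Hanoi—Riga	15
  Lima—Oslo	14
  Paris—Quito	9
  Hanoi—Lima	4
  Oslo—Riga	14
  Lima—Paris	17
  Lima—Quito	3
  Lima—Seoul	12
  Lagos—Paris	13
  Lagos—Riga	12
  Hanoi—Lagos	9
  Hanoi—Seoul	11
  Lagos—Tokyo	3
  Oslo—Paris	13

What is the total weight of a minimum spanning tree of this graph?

Kruskal: consider edges lightest-first.
Lagos—Tokyo (3): add — endpoints in different components.
Lima—Quito (3): add — endpoints in different components.
Hanoi—Lima (4): add — endpoints in different components.
Oslo—Tokyo (4): add — endpoints in different components.
Hanoi—Lagos (9): add — endpoints in different components.
Paris—Quito (9): add — endpoints in different components.
Hanoi—Seoul (11): add — endpoints in different components.
Paris—Seoul (11): skip — Seoul and Paris already connected.
Lagos—Riga (12): add — endpoints in different components.
MST edges: Lagos—Tokyo, Lima—Quito, Hanoi—Lima, Oslo—Tokyo, Hanoi—Lagos, Paris—Quito, Hanoi—Seoul, Lagos—Riga; total weight 3+3+4+4+9+9+11+12 = 55.

55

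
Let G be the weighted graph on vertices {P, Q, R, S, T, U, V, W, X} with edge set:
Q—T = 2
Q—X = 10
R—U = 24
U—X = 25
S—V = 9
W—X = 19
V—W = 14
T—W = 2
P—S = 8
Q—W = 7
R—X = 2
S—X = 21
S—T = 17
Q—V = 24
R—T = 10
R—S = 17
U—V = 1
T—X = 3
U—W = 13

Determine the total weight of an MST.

Prim, starting at W.
Step 1: cheapest edge leaving the tree is T—W (2); add T.
Step 2: cheapest edge leaving the tree is Q—T (2); add Q.
Step 3: cheapest edge leaving the tree is T—X (3); add X.
Step 4: cheapest edge leaving the tree is R—X (2); add R.
Step 5: cheapest edge leaving the tree is U—W (13); add U.
Step 6: cheapest edge leaving the tree is U—V (1); add V.
Step 7: cheapest edge leaving the tree is S—V (9); add S.
Step 8: cheapest edge leaving the tree is P—S (8); add P.
MST edges: T—W, Q—T, T—X, R—X, U—W, U—V, S—V, P—S; total weight 2+2+3+2+13+1+9+8 = 40.

40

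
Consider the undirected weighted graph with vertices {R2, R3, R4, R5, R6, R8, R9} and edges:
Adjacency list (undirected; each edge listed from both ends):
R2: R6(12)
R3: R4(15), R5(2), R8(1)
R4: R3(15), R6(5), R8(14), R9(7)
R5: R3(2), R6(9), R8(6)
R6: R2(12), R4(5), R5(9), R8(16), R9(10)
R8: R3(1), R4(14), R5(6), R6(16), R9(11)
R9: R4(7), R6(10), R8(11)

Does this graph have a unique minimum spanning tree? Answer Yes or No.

Yes

Kruskal: consider edges lightest-first.
R3-R8 (1): add. Components now {R4} {R3,R8} {R9} {R6} {R5} {R2}
R3-R5 (2): add. Components now {R4} {R3,R5,R8} {R9} {R6} {R2}
R4-R6 (5): add. Components now {R4,R6} {R3,R5,R8} {R9} {R2}
R5-R8 (6): skip — R8 and R5 already connected.
R4-R9 (7): add. Components now {R4,R6,R9} {R3,R5,R8} {R2}
R5-R6 (9): add. Components now {R3,R4,R5,R6,R8,R9} {R2}
R6-R9 (10): skip — R9 and R6 already connected.
R8-R9 (11): skip — R8 and R9 already connected.
R2-R6 (12): add. Components now {R2,R3,R4,R5,R6,R8,R9}
Every non-tree edge has weight strictly greater than the heaviest edge on the tree path between its endpoints, so the MST is unique.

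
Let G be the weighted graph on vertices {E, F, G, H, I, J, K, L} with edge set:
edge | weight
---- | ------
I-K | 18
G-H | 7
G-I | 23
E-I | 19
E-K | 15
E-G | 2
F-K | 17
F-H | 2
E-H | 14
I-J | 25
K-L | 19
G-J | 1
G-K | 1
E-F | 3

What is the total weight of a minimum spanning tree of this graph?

Kruskal's algorithm — process edges by increasing weight (ties by edge label):
G-J (1): add — endpoints in different components.
G-K (1): add — endpoints in different components.
E-G (2): add — endpoints in different components.
F-H (2): add — endpoints in different components.
E-F (3): add — endpoints in different components.
G-H (7): skip — G and H already connected.
E-H (14): skip — E and H already connected.
E-K (15): skip — E and K already connected.
F-K (17): skip — F and K already connected.
I-K (18): add — endpoints in different components.
E-I (19): skip — E and I already connected.
K-L (19): add — endpoints in different components.
MST edges: G-J, G-K, E-G, F-H, E-F, I-K, K-L; total weight 1+1+2+2+3+18+19 = 46.

46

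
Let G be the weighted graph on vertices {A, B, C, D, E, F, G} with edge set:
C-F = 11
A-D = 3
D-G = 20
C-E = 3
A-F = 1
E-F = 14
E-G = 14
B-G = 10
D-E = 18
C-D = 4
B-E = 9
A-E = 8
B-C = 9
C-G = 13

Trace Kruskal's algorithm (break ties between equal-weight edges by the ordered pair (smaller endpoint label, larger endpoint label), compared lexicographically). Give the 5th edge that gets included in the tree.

Sort edges by weight, then run Kruskal:
A-F (1): add — endpoints in different components.
A-D (3): add — endpoints in different components.
C-E (3): add — endpoints in different components.
C-D (4): add — endpoints in different components.
A-E (8): skip — A and E already connected.
B-C (9): add — endpoints in different components.
B-E (9): skip — B and E already connected.
B-G (10): add — endpoints in different components.
The 5th edge added is B-C.

B-C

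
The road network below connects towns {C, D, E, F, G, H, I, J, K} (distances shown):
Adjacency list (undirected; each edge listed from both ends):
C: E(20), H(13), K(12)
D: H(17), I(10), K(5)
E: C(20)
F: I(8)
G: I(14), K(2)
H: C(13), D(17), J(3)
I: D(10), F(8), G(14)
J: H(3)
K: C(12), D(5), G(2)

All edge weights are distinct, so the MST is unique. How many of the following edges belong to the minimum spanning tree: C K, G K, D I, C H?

Kruskal: consider edges lightest-first.
G K (2): add — endpoints in different components.
H J (3): add — endpoints in different components.
D K (5): add — endpoints in different components.
F I (8): add — endpoints in different components.
D I (10): add — endpoints in different components.
C K (12): add — endpoints in different components.
C H (13): add — endpoints in different components.
G I (14): skip — G and I already connected.
D H (17): skip — D and H already connected.
C E (20): add — endpoints in different components.
MST edge set: {G K, H J, D K, F I, D I, C K, C H, C E}.
Of the listed edges, {C K, G K, D I, C H} are in the MST → 4.

4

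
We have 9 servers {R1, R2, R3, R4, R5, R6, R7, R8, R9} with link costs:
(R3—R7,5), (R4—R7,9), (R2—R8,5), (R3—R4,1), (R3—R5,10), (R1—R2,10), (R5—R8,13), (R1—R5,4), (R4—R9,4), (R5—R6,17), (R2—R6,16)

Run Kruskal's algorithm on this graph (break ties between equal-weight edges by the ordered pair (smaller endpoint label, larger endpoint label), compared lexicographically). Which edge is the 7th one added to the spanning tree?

Kruskal's algorithm — process edges by increasing weight (ties by edge label):
R3—R4 (1): add — endpoints in different components.
R1—R5 (4): add — endpoints in different components.
R4—R9 (4): add — endpoints in different components.
R2—R8 (5): add — endpoints in different components.
R3—R7 (5): add — endpoints in different components.
R4—R7 (9): skip — R4 and R7 already connected.
R1—R2 (10): add — endpoints in different components.
R3—R5 (10): add — endpoints in different components.
R5—R8 (13): skip — R5 and R8 already connected.
R2—R6 (16): add — endpoints in different components.
The 7th edge added is R3—R5.

R3-R5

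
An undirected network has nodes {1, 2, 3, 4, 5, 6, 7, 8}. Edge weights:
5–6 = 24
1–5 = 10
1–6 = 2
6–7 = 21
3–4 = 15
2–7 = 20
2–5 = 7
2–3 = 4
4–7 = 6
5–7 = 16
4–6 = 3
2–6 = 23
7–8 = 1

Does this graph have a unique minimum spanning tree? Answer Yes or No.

Kruskal: consider edges lightest-first.
7–8 (1): add — endpoints in different components.
1–6 (2): add — endpoints in different components.
4–6 (3): add — endpoints in different components.
2–3 (4): add — endpoints in different components.
4–7 (6): add — endpoints in different components.
2–5 (7): add — endpoints in different components.
1–5 (10): add — endpoints in different components.
Every non-tree edge has weight strictly greater than the heaviest edge on the tree path between its endpoints, so the MST is unique.

Yes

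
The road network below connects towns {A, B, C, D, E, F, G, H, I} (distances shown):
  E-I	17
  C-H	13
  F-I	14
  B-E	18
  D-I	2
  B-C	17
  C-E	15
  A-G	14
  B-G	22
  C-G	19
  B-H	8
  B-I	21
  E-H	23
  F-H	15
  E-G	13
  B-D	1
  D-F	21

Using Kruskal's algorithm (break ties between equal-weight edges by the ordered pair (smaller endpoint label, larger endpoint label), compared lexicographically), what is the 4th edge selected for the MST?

C-H

Sort edges by weight, then run Kruskal:
B-D (1): add — endpoints in different components.
D-I (2): add — endpoints in different components.
B-H (8): add — endpoints in different components.
C-H (13): add — endpoints in different components.
E-G (13): add — endpoints in different components.
A-G (14): add — endpoints in different components.
F-I (14): add — endpoints in different components.
C-E (15): add — endpoints in different components.
The 4th edge added is C-H.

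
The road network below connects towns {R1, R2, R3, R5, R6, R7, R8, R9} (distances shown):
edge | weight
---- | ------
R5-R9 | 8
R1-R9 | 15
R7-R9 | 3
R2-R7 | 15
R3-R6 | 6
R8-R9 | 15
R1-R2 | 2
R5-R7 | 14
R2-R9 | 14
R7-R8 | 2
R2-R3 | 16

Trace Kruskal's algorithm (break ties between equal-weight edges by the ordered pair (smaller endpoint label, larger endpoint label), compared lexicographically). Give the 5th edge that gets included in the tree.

R5-R9

Kruskal: consider edges lightest-first.
R1-R2 (2): add — endpoints in different components.
R7-R8 (2): add — endpoints in different components.
R7-R9 (3): add — endpoints in different components.
R3-R6 (6): add — endpoints in different components.
R5-R9 (8): add — endpoints in different components.
R2-R9 (14): add — endpoints in different components.
R5-R7 (14): skip — R5 and R7 already connected.
R1-R9 (15): skip — R1 and R9 already connected.
R2-R7 (15): skip — R2 and R7 already connected.
R8-R9 (15): skip — R9 and R8 already connected.
R2-R3 (16): add — endpoints in different components.
The 5th edge added is R5-R9.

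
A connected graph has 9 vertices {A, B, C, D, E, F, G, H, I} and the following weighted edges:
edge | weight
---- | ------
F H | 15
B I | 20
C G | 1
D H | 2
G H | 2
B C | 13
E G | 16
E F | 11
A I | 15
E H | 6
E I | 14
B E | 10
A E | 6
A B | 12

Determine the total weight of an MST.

Kruskal: consider edges lightest-first.
C G (1): add — endpoints in different components.
D H (2): add — endpoints in different components.
G H (2): add — endpoints in different components.
A E (6): add — endpoints in different components.
E H (6): add — endpoints in different components.
B E (10): add — endpoints in different components.
E F (11): add — endpoints in different components.
A B (12): skip — A and B already connected.
B C (13): skip — B and C already connected.
E I (14): add — endpoints in different components.
MST edges: C G, D H, G H, A E, E H, B E, E F, E I; total weight 1+2+2+6+6+10+11+14 = 52.

52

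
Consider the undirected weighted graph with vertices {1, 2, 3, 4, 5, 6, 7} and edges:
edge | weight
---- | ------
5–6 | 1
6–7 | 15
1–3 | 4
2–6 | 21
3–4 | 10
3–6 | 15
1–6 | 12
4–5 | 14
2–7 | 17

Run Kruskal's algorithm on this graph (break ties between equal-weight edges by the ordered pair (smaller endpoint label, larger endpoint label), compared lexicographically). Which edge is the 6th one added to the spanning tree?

Sort edges by weight, then run Kruskal:
5–6 (1): add. Components now {1} {2} {3} {4} {5,6} {7}
1–3 (4): add. Components now {1,3} {2} {4} {5,6} {7}
3–4 (10): add. Components now {1,3,4} {2} {5,6} {7}
1–6 (12): add. Components now {1,3,4,5,6} {2} {7}
4–5 (14): skip — 4 and 5 already connected.
3–6 (15): skip — 3 and 6 already connected.
6–7 (15): add. Components now {1,3,4,5,6,7} {2}
2–7 (17): add. Components now {1,2,3,4,5,6,7}
The 6th edge added is 2–7.

2-7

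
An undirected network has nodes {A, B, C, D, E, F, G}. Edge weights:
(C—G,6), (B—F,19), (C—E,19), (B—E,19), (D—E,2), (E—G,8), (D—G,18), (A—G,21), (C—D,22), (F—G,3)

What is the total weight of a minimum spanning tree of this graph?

59

Kruskal's algorithm — process edges by increasing weight (ties by edge label):
D—E (2): add — endpoints in different components.
F—G (3): add — endpoints in different components.
C—G (6): add — endpoints in different components.
E—G (8): add — endpoints in different components.
D—G (18): skip — D and G already connected.
B—E (19): add — endpoints in different components.
B—F (19): skip — B and F already connected.
C—E (19): skip — C and E already connected.
A—G (21): add — endpoints in different components.
MST edges: D—E, F—G, C—G, E—G, B—E, A—G; total weight 2+3+6+8+19+21 = 59.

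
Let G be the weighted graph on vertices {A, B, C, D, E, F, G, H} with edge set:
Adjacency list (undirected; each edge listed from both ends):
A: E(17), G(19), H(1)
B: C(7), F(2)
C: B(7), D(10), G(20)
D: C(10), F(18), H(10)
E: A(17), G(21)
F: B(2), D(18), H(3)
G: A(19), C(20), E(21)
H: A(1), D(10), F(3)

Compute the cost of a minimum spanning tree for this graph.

Sort edges by weight, then run Kruskal:
A H (1): add — endpoints in different components.
B F (2): add — endpoints in different components.
F H (3): add — endpoints in different components.
B C (7): add — endpoints in different components.
C D (10): add — endpoints in different components.
D H (10): skip — D and H already connected.
A E (17): add — endpoints in different components.
D F (18): skip — D and F already connected.
A G (19): add — endpoints in different components.
MST edges: A H, B F, F H, B C, C D, A E, A G; total weight 1+2+3+7+10+17+19 = 59.

59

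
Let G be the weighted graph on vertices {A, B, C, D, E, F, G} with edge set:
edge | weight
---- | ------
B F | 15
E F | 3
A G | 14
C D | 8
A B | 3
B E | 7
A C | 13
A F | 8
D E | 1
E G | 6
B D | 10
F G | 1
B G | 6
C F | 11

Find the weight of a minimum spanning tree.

22

Prim, starting at D.
Step 1: cheapest edge leaving the tree is D E (1); add E.
Step 2: cheapest edge leaving the tree is E F (3); add F.
Step 3: cheapest edge leaving the tree is F G (1); add G.
Step 4: cheapest edge leaving the tree is B G (6); add B.
Step 5: cheapest edge leaving the tree is A B (3); add A.
Step 6: cheapest edge leaving the tree is C D (8); add C.
MST edges: D E, E F, F G, B G, A B, C D; total weight 1+3+1+6+3+8 = 22.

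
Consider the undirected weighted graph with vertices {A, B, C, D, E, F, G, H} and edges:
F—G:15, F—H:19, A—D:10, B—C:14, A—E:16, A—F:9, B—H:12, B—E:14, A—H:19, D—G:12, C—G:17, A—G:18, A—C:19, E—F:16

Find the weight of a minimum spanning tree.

Kruskal's algorithm — process edges by increasing weight (ties by edge label):
A—F (9): add — endpoints in different components.
A—D (10): add — endpoints in different components.
B—H (12): add — endpoints in different components.
D—G (12): add — endpoints in different components.
B—C (14): add — endpoints in different components.
B—E (14): add — endpoints in different components.
F—G (15): skip — F and G already connected.
A—E (16): add — endpoints in different components.
MST edges: A—F, A—D, B—H, D—G, B—C, B—E, A—E; total weight 9+10+12+12+14+14+16 = 87.

87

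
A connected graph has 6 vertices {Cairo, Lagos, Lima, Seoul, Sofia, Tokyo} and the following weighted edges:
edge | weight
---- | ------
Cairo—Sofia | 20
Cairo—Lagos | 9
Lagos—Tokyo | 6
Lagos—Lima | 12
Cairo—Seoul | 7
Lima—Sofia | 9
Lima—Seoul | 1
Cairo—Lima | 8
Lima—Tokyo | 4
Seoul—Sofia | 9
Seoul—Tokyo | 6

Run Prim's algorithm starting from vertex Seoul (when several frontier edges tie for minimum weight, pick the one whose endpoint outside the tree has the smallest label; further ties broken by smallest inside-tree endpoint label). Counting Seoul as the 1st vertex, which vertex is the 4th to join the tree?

Lagos

Grow the tree from Seoul using Prim:
Step 1: frontier [Lima—Seoul 1, Seoul—Tokyo 6, Cairo—Seoul 7, Seoul—Sofia 9] → take Lima—Seoul (1); add Lima.
Step 2: frontier [Lima—Tokyo 4, Cairo—Lima 8, Lima—Sofia 9, Lagos—Lima 12, Seoul—Tokyo 6, Cairo—Seoul 7, Seoul—Sofia 9] → take Lima—Tokyo (4); add Tokyo.
Step 3: frontier [Cairo—Lima 8, Lima—Sofia 9, Lagos—Lima 12, Cairo—Seoul 7, Seoul—Sofia 9, Lagos—Tokyo 6] → take Lagos—Tokyo (6); add Lagos.
Step 4: frontier [Cairo—Lagos 9, Cairo—Lima 8, Lima—Sofia 9, Cairo—Seoul 7, Seoul—Sofia 9] → take Cairo—Seoul (7); add Cairo.
Step 5: frontier [Cairo—Sofia 20, Lima—Sofia 9, Seoul—Sofia 9] → take Lima—Sofia (9); add Sofia.
Vertex order: Seoul, Lima, Tokyo, Lagos, Cairo, Sofia. The 4th vertex is Lagos.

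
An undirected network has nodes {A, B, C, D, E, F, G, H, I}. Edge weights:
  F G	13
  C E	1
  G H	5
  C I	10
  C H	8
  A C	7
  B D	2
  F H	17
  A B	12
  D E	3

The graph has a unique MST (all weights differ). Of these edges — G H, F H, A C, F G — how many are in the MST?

3

Kruskal's algorithm — process edges by increasing weight (ties by edge label):
C E (1): add — endpoints in different components.
B D (2): add — endpoints in different components.
D E (3): add — endpoints in different components.
G H (5): add — endpoints in different components.
A C (7): add — endpoints in different components.
C H (8): add — endpoints in different components.
C I (10): add — endpoints in different components.
A B (12): skip — A and B already connected.
F G (13): add — endpoints in different components.
MST edge set: {C E, B D, D E, G H, A C, C H, C I, F G}.
Of the listed edges, {G H, A C, F G} are in the MST → 3.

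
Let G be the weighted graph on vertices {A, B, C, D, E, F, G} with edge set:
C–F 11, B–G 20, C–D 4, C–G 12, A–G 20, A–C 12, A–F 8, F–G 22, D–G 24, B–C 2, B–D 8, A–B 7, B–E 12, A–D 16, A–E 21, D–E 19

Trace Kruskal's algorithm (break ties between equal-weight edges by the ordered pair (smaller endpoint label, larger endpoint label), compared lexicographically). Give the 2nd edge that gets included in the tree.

Kruskal's algorithm — process edges by increasing weight (ties by edge label):
B–C (2): add. Components now {A} {B,C} {D} {E} {F} {G}
C–D (4): add. Components now {A} {B,C,D} {E} {F} {G}
A–B (7): add. Components now {A,B,C,D} {E} {F} {G}
A–F (8): add. Components now {A,B,C,D,F} {E} {G}
B–D (8): skip — B and D already connected.
C–F (11): skip — C and F already connected.
A–C (12): skip — A and C already connected.
B–E (12): add. Components now {A,B,C,D,E,F} {G}
C–G (12): add. Components now {A,B,C,D,E,F,G}
The 2nd edge added is C–D.

C-D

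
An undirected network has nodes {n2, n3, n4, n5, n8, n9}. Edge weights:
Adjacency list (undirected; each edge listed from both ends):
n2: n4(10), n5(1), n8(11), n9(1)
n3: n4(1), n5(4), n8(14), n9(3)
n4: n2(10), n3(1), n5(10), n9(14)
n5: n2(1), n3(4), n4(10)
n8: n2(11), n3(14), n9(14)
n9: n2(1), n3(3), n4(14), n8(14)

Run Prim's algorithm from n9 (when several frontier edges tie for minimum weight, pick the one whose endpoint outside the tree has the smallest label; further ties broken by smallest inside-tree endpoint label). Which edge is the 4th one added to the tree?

n3-n4

Prim's algorithm from n9:
Step 1: cheapest edge leaving the tree is n2—n9 (1); add n2.
Step 2: cheapest edge leaving the tree is n2—n5 (1); add n5.
Step 3: cheapest edge leaving the tree is n3—n9 (3); add n3.
Step 4: cheapest edge leaving the tree is n3—n4 (1); add n4.
Step 5: cheapest edge leaving the tree is n2—n8 (11); add n8.
The 4th edge added is n3—n4.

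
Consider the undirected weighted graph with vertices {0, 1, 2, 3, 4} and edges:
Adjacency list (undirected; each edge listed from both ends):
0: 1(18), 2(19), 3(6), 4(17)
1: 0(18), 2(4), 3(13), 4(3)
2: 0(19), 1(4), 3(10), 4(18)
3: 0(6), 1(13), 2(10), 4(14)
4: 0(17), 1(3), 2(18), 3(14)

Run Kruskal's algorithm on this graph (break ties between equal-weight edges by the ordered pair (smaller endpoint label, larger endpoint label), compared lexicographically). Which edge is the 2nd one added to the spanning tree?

Sort edges by weight, then run Kruskal:
1-4 (3): add — endpoints in different components.
1-2 (4): add — endpoints in different components.
0-3 (6): add — endpoints in different components.
2-3 (10): add — endpoints in different components.
The 2nd edge added is 1-2.

1-2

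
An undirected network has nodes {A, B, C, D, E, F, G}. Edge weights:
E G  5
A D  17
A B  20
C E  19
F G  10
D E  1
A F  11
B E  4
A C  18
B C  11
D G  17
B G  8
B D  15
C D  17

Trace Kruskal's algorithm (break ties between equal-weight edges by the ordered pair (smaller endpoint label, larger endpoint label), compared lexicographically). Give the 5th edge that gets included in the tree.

A-F

Kruskal: consider edges lightest-first.
D E (1): add. Components now {A} {B} {C} {D,E} {F} {G}
B E (4): add. Components now {A} {B,D,E} {C} {F} {G}
E G (5): add. Components now {A} {B,D,E,G} {C} {F}
B G (8): skip — B and G already connected.
F G (10): add. Components now {A} {B,D,E,F,G} {C}
A F (11): add. Components now {A,B,D,E,F,G} {C}
B C (11): add. Components now {A,B,C,D,E,F,G}
The 5th edge added is A F.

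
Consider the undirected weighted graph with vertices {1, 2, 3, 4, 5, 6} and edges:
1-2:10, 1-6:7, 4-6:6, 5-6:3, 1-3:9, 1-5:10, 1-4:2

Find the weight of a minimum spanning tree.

Prim, starting at 4.
Step 1: frontier [1-4 2, 4-6 6] → take 1-4 (2); add 1.
Step 2: frontier [1-6 7, 1-3 9, 1-2 10, 1-5 10, 4-6 6] → take 4-6 (6); add 6.
Step 3: frontier [1-3 9, 1-2 10, 1-5 10, 5-6 3] → take 5-6 (3); add 5.
Step 4: frontier [1-3 9, 1-2 10] → take 1-3 (9); add 3.
Step 5: frontier [1-2 10] → take 1-2 (10); add 2.
MST edges: 1-4, 4-6, 5-6, 1-3, 1-2; total weight 2+6+3+9+10 = 30.

30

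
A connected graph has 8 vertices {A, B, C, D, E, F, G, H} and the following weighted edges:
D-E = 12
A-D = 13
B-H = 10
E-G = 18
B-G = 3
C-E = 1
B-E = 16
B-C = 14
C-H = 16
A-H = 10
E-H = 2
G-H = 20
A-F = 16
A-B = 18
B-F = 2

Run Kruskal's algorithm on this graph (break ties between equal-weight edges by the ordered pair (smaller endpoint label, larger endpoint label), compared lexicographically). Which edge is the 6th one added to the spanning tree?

B-H

Kruskal's algorithm — process edges by increasing weight (ties by edge label):
C-E (1): add — endpoints in different components.
B-F (2): add — endpoints in different components.
E-H (2): add — endpoints in different components.
B-G (3): add — endpoints in different components.
A-H (10): add — endpoints in different components.
B-H (10): add — endpoints in different components.
D-E (12): add — endpoints in different components.
The 6th edge added is B-H.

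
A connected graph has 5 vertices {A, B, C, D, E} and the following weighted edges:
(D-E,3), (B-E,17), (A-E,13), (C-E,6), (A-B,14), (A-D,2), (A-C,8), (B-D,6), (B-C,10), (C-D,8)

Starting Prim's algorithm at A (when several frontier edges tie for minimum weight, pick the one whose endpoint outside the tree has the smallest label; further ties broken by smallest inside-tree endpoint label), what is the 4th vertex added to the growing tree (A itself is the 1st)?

Prim, starting at A.
Step 1: cheapest edge leaving the tree is A-D (2); add D.
Step 2: cheapest edge leaving the tree is D-E (3); add E.
Step 3: cheapest edge leaving the tree is B-D (6); add B.
Step 4: cheapest edge leaving the tree is C-E (6); add C.
Vertex order: A, D, E, B, C. The 4th vertex is B.

B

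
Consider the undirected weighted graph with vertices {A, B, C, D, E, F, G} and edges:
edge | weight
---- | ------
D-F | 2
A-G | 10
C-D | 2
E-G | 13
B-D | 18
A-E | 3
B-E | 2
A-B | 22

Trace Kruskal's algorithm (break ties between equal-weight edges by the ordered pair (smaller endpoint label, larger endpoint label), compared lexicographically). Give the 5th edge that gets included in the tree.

A-G

Kruskal's algorithm — process edges by increasing weight (ties by edge label):
B-E (2): add — endpoints in different components.
C-D (2): add — endpoints in different components.
D-F (2): add — endpoints in different components.
A-E (3): add — endpoints in different components.
A-G (10): add — endpoints in different components.
E-G (13): skip — E and G already connected.
B-D (18): add — endpoints in different components.
The 5th edge added is A-G.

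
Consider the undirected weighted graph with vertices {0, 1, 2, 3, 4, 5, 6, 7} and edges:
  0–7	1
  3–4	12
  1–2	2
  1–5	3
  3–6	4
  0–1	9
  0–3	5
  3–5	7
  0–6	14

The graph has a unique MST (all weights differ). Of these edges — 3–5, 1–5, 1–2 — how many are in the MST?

Kruskal: consider edges lightest-first.
0–7 (1): add — endpoints in different components.
1–2 (2): add — endpoints in different components.
1–5 (3): add — endpoints in different components.
3–6 (4): add — endpoints in different components.
0–3 (5): add — endpoints in different components.
3–5 (7): add — endpoints in different components.
0–1 (9): skip — 0 and 1 already connected.
3–4 (12): add — endpoints in different components.
MST edge set: {0–7, 1–2, 1–5, 3–6, 0–3, 3–5, 3–4}.
Of the listed edges, {3–5, 1–5, 1–2} are in the MST → 3.

3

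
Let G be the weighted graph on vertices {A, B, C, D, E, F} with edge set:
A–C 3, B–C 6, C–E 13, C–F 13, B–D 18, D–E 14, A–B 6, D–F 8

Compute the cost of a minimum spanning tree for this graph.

Prim, starting at B.
Step 1: cheapest edge leaving the tree is A–B (6); add A.
Step 2: cheapest edge leaving the tree is A–C (3); add C.
Step 3: cheapest edge leaving the tree is C–E (13); add E.
Step 4: cheapest edge leaving the tree is C–F (13); add F.
Step 5: cheapest edge leaving the tree is D–F (8); add D.
MST edges: A–B, A–C, C–E, C–F, D–F; total weight 6+3+13+13+8 = 43.

43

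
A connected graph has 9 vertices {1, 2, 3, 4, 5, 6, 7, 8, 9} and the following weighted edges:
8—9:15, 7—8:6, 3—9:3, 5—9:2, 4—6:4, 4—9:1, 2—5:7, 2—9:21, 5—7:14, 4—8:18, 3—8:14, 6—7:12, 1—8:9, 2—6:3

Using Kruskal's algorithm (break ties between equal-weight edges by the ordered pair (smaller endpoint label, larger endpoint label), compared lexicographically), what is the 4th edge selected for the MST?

Kruskal: consider edges lightest-first.
4—9 (1): add — endpoints in different components.
5—9 (2): add — endpoints in different components.
2—6 (3): add — endpoints in different components.
3—9 (3): add — endpoints in different components.
4—6 (4): add — endpoints in different components.
7—8 (6): add — endpoints in different components.
2—5 (7): skip — 2 and 5 already connected.
1—8 (9): add — endpoints in different components.
6—7 (12): add — endpoints in different components.
The 4th edge added is 3—9.

3-9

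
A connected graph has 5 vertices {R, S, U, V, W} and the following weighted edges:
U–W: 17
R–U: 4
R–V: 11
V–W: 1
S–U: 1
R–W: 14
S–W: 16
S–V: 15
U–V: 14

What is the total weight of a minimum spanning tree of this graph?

17

Kruskal's algorithm — process edges by increasing weight (ties by edge label):
S–U (1): add — endpoints in different components.
V–W (1): add — endpoints in different components.
R–U (4): add — endpoints in different components.
R–V (11): add — endpoints in different components.
MST edges: S–U, V–W, R–U, R–V; total weight 1+1+4+11 = 17.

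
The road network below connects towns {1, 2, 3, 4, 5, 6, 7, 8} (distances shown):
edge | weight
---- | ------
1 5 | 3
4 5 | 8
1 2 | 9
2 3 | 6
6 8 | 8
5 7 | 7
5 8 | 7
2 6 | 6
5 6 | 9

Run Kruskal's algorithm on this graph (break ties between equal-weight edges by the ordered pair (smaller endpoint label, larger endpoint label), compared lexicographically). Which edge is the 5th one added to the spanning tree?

5-8

Kruskal's algorithm — process edges by increasing weight (ties by edge label):
1 5 (3): add — endpoints in different components.
2 3 (6): add — endpoints in different components.
2 6 (6): add — endpoints in different components.
5 7 (7): add — endpoints in different components.
5 8 (7): add — endpoints in different components.
4 5 (8): add — endpoints in different components.
6 8 (8): add — endpoints in different components.
The 5th edge added is 5 8.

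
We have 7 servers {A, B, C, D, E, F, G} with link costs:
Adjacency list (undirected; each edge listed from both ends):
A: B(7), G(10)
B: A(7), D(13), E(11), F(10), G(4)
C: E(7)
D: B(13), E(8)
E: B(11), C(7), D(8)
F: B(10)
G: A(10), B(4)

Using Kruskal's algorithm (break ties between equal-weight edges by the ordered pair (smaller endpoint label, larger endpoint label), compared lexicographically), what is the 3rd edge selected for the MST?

Sort edges by weight, then run Kruskal:
B-G (4): add — endpoints in different components.
A-B (7): add — endpoints in different components.
C-E (7): add — endpoints in different components.
D-E (8): add — endpoints in different components.
A-G (10): skip — A and G already connected.
B-F (10): add — endpoints in different components.
B-E (11): add — endpoints in different components.
The 3rd edge added is C-E.

C-E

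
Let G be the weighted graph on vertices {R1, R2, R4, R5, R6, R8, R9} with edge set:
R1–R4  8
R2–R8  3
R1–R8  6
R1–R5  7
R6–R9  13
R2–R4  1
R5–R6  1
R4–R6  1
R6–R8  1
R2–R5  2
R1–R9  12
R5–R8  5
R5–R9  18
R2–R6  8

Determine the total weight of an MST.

22

Prim's algorithm from R9:
Step 1: frontier [R1–R9 12, R6–R9 13, R5–R9 18] → take R1–R9 (12); add R1.
Step 2: frontier [R1–R8 6, R1–R5 7, R1–R4 8, R6–R9 13, R5–R9 18] → take R1–R8 (6); add R8.
Step 3: frontier [R1–R5 7, R1–R4 8, R6–R8 1, R2–R8 3, R5–R8 5, R6–R9 13, R5–R9 18] → take R6–R8 (1); add R6.
Step 4: frontier [R1–R5 7, R1–R4 8, R4–R6 1, R5–R6 1, R2–R6 8, R2–R8 3, R5–R8 5, R5–R9 18] → take R4–R6 (1); add R4.
Step 5: frontier [R1–R5 7, R2–R4 1, R5–R6 1, R2–R6 8, R2–R8 3, R5–R8 5, R5–R9 18] → take R2–R4 (1); add R2.
Step 6: frontier [R1–R5 7, R2–R5 2, R5–R6 1, R5–R8 5, R5–R9 18] → take R5–R6 (1); add R5.
MST edges: R1–R9, R1–R8, R6–R8, R4–R6, R2–R4, R5–R6; total weight 12+6+1+1+1+1 = 22.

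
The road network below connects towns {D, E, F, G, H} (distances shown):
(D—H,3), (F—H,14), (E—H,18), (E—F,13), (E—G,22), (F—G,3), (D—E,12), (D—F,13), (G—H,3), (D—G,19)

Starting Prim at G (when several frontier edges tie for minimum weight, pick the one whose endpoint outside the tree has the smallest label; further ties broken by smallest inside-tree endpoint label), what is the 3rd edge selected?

Prim's algorithm from G:
Step 1: frontier [F—G 3, G—H 3, D—G 19, E—G 22] → take F—G (3); add F.
Step 2: frontier [D—F 13, E—F 13, F—H 14, G—H 3, D—G 19, E—G 22] → take G—H (3); add H.
Step 3: frontier [D—F 13, E—F 13, D—G 19, E—G 22, D—H 3, E—H 18] → take D—H (3); add D.
Step 4: frontier [D—E 12, E—F 13, E—G 22, E—H 18] → take D—E (12); add E.
The 3rd edge added is D—H.

D-H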